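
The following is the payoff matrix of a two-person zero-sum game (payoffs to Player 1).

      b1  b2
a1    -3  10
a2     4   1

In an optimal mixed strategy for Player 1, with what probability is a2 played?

13/16

Row minima: a1 → -3, a2 → 1; maximin = 1.
Column maxima: b1 → 4, b2 → 10; minimax = 4.
1 ≠ 4, so there is no saddle point; optimal play is mixed.
Let Player 1 play a1 with probability p. Expected payoff against b1: (-3)p + 4(1−p) = −7p + 4; against b2: 10p + 1(1−p) = 9p + 1.
Setting these equal: −7p + 4 = 9p + 1 ⇒ −16p = -3 ⇒ p = 3/16, and the value is (-7)·(3/16) + 4 = 43/16.
For Player 2: with q = P(b1), equating a1's and a2's payoffs gives −13q + 10 = 3q + 1 ⇒ q = 9/16.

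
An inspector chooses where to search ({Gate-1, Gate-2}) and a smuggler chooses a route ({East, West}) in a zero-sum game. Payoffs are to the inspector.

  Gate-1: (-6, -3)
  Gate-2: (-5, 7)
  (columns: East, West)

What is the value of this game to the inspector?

-5

Row minima: Gate-1 → -6, Gate-2 → -5; maximin = -5.
Column maxima: East → -5, West → 7; minimax = -5.
Since maximin = minimax = -5, there is a saddle point and the value is -5.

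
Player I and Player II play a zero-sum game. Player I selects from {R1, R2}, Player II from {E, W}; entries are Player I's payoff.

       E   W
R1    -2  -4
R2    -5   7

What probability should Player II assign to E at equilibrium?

11/14

Row minima: R1 → -4, R2 → -5; maximin = -4.
Column maxima: E → -2, W → 7; minimax = -2.
-4 ≠ -2, so there is no saddle point; optimal play is mixed.
Let Player I play R1 with probability p. Expected payoff against E: (-2)p + (-5)(1−p) = 3p − 5; against W: (-4)p + 7(1−p) = −11p + 7.
Setting these equal: 3p − 5 = −11p + 7 ⇒ 14p = 12 ⇒ p = 6/7, and the value is (3)·(6/7) − 5 = -17/7.
For Player II: with q = P(E), equating R1's and R2's payoffs gives 2q − 4 = −12q + 7 ⇒ q = 11/14.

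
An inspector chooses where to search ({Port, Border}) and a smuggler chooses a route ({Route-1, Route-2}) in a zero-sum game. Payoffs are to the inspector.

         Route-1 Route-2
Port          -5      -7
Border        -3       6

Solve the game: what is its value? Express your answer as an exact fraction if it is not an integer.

Row minima: Port → -7, Border → -3; maximin = -3.
Column maxima: Route-1 → -3, Route-2 → 6; minimax = -3.
Since maximin = minimax = -3, there is a saddle point and the value is -3.

-3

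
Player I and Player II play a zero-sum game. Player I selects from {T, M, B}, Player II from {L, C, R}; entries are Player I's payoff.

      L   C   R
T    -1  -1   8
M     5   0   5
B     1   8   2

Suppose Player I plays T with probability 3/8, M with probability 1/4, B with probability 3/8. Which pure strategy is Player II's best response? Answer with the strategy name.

If Player II plays L, Player I's expected payoff is (3/8)·(-1) + (1/4)·5 + (3/8)·1 = 5/4.
If Player II plays C, Player I's expected payoff is (3/8)·(-1) + (1/4)·0 + (3/8)·8 = 21/8.
If Player II plays R, Player I's expected payoff is (3/8)·8 + (1/4)·5 + (3/8)·2 = 5.
Player II minimizes Player I's payoff; the smallest is 5/4, so the best response is L.

L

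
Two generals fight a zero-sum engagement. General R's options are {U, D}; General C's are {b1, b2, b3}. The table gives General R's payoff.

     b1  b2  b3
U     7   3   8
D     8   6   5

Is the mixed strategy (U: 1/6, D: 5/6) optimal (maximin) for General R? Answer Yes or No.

Yes

Against b1 this mix gives (1/6)·7 + (5/6)·8 = 47/6.
Against b2 this mix gives (1/6)·3 + (5/6)·6 = 11/2.
Against b3 this mix gives (1/6)·8 + (5/6)·5 = 11/2.
All of General C's active replies (b2, b3) yield 11/2, and no column does worse for General R. The mix makes General C indifferent and guarantees 11/2, so it is optimal.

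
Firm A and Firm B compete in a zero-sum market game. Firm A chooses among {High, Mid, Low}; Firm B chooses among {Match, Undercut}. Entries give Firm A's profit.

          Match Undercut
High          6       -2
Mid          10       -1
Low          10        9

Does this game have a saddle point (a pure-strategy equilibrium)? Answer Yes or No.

Row minima: High → -2, Mid → -1, Low → 9; maximin = 9.
Column maxima: Match → 10, Undercut → 9; minimax = 9.
maximin = minimax = 9, so a saddle point exists.

Yes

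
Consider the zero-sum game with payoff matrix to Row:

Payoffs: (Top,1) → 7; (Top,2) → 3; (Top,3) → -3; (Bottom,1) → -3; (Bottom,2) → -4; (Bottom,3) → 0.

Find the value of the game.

Row minima: Top → -3, Bottom → -4; maximin = -3.
Column maxima: 1 → 7, 2 → 3, 3 → 0; minimax = 0.
-3 ≠ 0, so there is no saddle point; optimal play is mixed.
1 is strictly dominated by 2 (it gives Row strictly more in every row), so Column never plays it.
On the remaining 2×2 (Top, Bottom vs 2, 3):
Let Row play Top with probability p. Expected payoff against 2: 3p + (-4)(1−p) = 7p − 4; against 3: (-3)p + 0(1−p) = −3p.
Setting these equal: 7p − 4 = −3p ⇒ 10p = 4 ⇒ p = 2/5, and the value is (7)·(2/5) − 4 = -6/5.
For Column: with q = P(2), equating Top's and Bottom's payoffs gives 6q − 3 = −4q ⇒ q = 3/10.

-6/5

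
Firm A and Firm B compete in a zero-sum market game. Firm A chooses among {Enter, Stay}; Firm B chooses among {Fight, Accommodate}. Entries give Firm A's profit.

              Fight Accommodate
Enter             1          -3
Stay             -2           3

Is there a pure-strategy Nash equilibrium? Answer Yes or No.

No

Row minima: Enter → -3, Stay → -2; maximin = -2.
Column maxima: Fight → 1, Accommodate → 3; minimax = 1.
-2 ≠ 1, so no pure-strategy equilibrium exists.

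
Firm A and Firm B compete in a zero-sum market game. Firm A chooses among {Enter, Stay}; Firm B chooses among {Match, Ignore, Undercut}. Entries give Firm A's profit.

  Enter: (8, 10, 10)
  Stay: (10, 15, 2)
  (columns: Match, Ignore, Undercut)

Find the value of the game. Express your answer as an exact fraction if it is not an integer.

42/5

Row minima: Enter → 8, Stay → 2; maximin = 8.
Column maxima: Match → 10, Ignore → 15, Undercut → 10; minimax = 10.
8 ≠ 10, so there is no saddle point; optimal play is mixed.
Ignore is strictly dominated by Match (it gives Firm A strictly more in every row), so Firm B never plays it.
On the remaining 2×2 (Enter, Stay vs Match, Undercut):
Let Firm A play Enter with probability p. Expected payoff against Match: 8p + 10(1−p) = −2p + 10; against Undercut: 10p + 2(1−p) = 8p + 2.
Setting these equal: −2p + 10 = 8p + 2 ⇒ −10p = -8 ⇒ p = 4/5, and the value is (-2)·(4/5) + 10 = 42/5.
For Firm B: with q = P(Match), equating Enter's and Stay's payoffs gives −2q + 10 = 8q + 2 ⇒ q = 4/5.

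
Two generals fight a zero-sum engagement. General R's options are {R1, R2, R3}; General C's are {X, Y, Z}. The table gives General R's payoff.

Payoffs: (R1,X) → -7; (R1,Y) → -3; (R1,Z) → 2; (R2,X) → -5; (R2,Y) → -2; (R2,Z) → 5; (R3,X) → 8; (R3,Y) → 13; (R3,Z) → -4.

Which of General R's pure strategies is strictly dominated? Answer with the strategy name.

R1

R2 gives a strictly higher payoff than R1 against every column: -5 > -7, -2 > -3, 5 > 2.
So R1 is strictly dominated and General R never plays it.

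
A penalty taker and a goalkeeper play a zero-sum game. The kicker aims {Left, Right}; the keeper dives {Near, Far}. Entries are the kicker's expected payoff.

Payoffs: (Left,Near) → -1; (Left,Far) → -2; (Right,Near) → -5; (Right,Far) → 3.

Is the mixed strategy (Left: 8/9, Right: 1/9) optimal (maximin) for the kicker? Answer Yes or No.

Against Near this mix gives (8/9)·(-1) + (1/9)·(-5) = -13/9.
Against Far this mix gives (8/9)·(-2) + (1/9)·3 = -13/9.
All of the keeper's active replies (Near, Far) yield -13/9, and no column does worse for the kicker. The mix makes the keeper indifferent and guarantees -13/9, so it is optimal.

Yes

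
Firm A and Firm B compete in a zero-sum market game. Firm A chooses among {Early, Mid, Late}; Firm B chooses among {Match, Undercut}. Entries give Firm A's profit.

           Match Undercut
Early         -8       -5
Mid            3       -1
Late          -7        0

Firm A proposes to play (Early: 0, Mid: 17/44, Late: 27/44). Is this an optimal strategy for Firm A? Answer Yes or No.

Against Match this mix gives (17/44)·3 + (27/44)·(-7) = -69/22.
Against Undercut this mix gives (17/44)·(-1) + (27/44)·0 = -17/44.
Firm B will play Match, holding Firm A to -69/22. Shifting weight toward the row that does better against Match would raise this floor (the equalizing mix achieves -7/11 against both Match and Undercut), so the proposed strategy is not optimal.

No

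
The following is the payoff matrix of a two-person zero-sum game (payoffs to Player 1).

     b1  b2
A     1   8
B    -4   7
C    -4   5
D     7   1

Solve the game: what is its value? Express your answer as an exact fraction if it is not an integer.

Row minima: A → 1, B → -4, C → -4, D → 1; maximin = 1.
Column maxima: b1 → 7, b2 → 8; minimax = 7.
1 ≠ 7, so there is no saddle point; optimal play is mixed.
B is strictly dominated by A, so Player 1 never plays it.
C is strictly dominated by A, so Player 1 never plays it.
On the remaining 2×2 (A, D vs b1, b2):
Let Player 1 play A with probability p. Expected payoff against b1: 1p + 7(1−p) = −6p + 7; against b2: 8p + 1(1−p) = 7p + 1.
Setting these equal: −6p + 7 = 7p + 1 ⇒ −13p = -6 ⇒ p = 6/13, and the value is (-6)·(6/13) + 7 = 55/13.
For Player 2: with q = P(b1), equating A's and D's payoffs gives −7q + 8 = 6q + 1 ⇒ q = 7/13.

55/13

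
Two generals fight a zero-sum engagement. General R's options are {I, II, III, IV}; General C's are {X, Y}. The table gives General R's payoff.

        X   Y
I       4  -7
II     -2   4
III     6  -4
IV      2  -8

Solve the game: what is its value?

Row minima: I → -7, II → -2, III → -4, IV → -8; maximin = -2.
Column maxima: X → 6, Y → 4; minimax = 4.
-2 ≠ 4, so there is no saddle point; optimal play is mixed.
I is strictly dominated by III, so General R never plays it.
IV is strictly dominated by III, so General R never plays it.
On the remaining 2×2 (II, III vs X, Y):
Let General R play II with probability p. Expected payoff against X: (-2)p + 6(1−p) = −8p + 6; against Y: 4p + (-4)(1−p) = 8p − 4.
Setting these equal: −8p + 6 = 8p − 4 ⇒ −16p = -10 ⇒ p = 5/8, and the value is (-8)·(5/8) + 6 = 1.
For General C: with q = P(X), equating II's and III's payoffs gives −6q + 4 = 10q − 4 ⇒ q = 1/2.

1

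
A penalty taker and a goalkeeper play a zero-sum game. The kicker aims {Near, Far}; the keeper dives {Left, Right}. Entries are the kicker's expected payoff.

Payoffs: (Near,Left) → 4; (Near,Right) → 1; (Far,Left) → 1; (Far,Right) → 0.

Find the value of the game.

Row minima: Near → 1, Far → 0; maximin = 1.
Column maxima: Left → 4, Right → 1; minimax = 1.
Since maximin = minimax = 1, there is a saddle point and the value is 1.

1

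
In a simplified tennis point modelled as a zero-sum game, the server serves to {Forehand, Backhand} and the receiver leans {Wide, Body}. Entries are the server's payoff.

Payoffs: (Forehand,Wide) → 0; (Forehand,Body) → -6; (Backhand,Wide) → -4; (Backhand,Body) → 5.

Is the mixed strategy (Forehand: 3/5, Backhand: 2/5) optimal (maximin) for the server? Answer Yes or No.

Against Wide this mix gives (3/5)·0 + (2/5)·(-4) = -8/5.
Against Body this mix gives (3/5)·(-6) + (2/5)·5 = -8/5.
All of the receiver's active replies (Wide, Body) yield -8/5, and no column does worse for the server. The mix makes the receiver indifferent and guarantees -8/5, so it is optimal.

Yes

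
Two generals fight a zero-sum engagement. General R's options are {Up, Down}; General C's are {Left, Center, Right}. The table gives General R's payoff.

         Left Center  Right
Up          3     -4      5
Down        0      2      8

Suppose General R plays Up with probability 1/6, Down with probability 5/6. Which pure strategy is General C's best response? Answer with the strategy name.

Left

If General C plays Left, General R's expected payoff is (1/6)·3 + (5/6)·0 = 1/2.
If General C plays Center, General R's expected payoff is (1/6)·(-4) + (5/6)·2 = 1.
If General C plays Right, General R's expected payoff is (1/6)·5 + (5/6)·8 = 15/2.
General C minimizes General R's payoff; the smallest is 1/2, so the best response is Left.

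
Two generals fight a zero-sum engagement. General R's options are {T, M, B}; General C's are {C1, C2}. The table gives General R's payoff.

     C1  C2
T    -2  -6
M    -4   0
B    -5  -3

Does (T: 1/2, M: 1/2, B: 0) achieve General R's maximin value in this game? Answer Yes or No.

Yes

Against C1 this mix gives (1/2)·(-2) + (1/2)·(-4) = -3.
Against C2 this mix gives (1/2)·(-6) + (1/2)·0 = -3.
All of General C's active replies (C1, C2) yield -3, and no column does worse for General R. The mix makes General C indifferent and guarantees -3, so it is optimal.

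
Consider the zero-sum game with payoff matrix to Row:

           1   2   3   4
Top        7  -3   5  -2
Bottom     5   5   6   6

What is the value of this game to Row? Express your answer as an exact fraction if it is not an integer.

5

Row minima: Top → -3, Bottom → 5; maximin = 5.
Column maxima: 1 → 7, 2 → 5, 3 → 6, 4 → 6; minimax = 5.
Since maximin = minimax = 5, there is a saddle point and the value is 5.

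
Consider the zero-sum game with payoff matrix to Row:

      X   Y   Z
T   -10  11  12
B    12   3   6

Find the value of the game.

27/5

Row minima: T → -10, B → 3; maximin = 3.
Column maxima: X → 12, Y → 11, Z → 12; minimax = 11.
3 ≠ 11, so there is no saddle point; optimal play is mixed.
Z is strictly dominated by Y (it gives Row strictly more in every row), so Column never plays it.
On the remaining 2×2 (T, B vs X, Y):
Let Row play T with probability p. Expected payoff against X: (-10)p + 12(1−p) = −22p + 12; against Y: 11p + 3(1−p) = 8p + 3.
Setting these equal: −22p + 12 = 8p + 3 ⇒ −30p = -9 ⇒ p = 3/10, and the value is (-22)·(3/10) + 12 = 27/5.
For Column: with q = P(X), equating T's and B's payoffs gives −21q + 11 = 9q + 3 ⇒ q = 4/15.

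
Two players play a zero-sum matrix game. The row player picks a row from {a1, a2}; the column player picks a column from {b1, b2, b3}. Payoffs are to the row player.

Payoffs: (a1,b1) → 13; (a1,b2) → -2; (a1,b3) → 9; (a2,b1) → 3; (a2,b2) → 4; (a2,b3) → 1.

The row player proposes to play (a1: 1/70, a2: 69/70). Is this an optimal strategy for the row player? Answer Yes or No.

Against b1 this mix gives (1/70)·13 + (69/70)·3 = 22/7.
Against b2 this mix gives (1/70)·(-2) + (69/70)·4 = 137/35.
Against b3 this mix gives (1/70)·9 + (69/70)·1 = 39/35.
The column player will play b3, holding the row player to 39/35. Shifting weight toward the row that does better against b3 would raise this floor (the equalizing mix achieves 19/7 against both b3 and b2), so the proposed strategy is not optimal.

No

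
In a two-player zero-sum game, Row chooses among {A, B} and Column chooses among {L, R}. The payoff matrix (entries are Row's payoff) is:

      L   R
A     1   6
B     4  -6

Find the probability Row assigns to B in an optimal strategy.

1/3

Row minima: A → 1, B → -6; maximin = 1.
Column maxima: L → 4, R → 6; minimax = 4.
1 ≠ 4, so there is no saddle point; optimal play is mixed.
Let Row play A with probability p. Expected payoff against L: 1p + 4(1−p) = −3p + 4; against R: 6p + (-6)(1−p) = 12p − 6.
Setting these equal: −3p + 4 = 12p − 6 ⇒ −15p = -10 ⇒ p = 2/3, and the value is (-3)·(2/3) + 4 = 2.
For Column: with q = P(L), equating A's and B's payoffs gives −5q + 6 = 10q − 6 ⇒ q = 4/5.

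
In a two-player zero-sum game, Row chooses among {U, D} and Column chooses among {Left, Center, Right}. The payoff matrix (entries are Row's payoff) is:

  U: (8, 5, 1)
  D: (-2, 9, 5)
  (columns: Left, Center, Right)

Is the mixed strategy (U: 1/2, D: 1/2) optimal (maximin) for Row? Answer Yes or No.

Yes

Against Left this mix gives (1/2)·8 + (1/2)·(-2) = 3.
Against Center this mix gives (1/2)·5 + (1/2)·9 = 7.
Against Right this mix gives (1/2)·1 + (1/2)·5 = 3.
All of Column's active replies (Left, Right) yield 3, and no column does worse for Row. The mix makes Column indifferent and guarantees 3, so it is optimal.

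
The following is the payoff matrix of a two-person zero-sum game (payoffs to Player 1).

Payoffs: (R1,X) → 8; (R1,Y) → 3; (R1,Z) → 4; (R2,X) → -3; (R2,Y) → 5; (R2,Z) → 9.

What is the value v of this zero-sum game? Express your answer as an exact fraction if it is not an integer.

49/13

Row minima: R1 → 3, R2 → -3; maximin = 3.
Column maxima: X → 8, Y → 5, Z → 9; minimax = 5.
3 ≠ 5, so there is no saddle point; optimal play is mixed.
Z is strictly dominated by Y (it gives Player 1 strictly more in every row), so Player 2 never plays it.
On the remaining 2×2 (R1, R2 vs X, Y):
Let Player 1 play R1 with probability p. Expected payoff against X: 8p + (-3)(1−p) = 11p − 3; against Y: 3p + 5(1−p) = −2p + 5.
Setting these equal: 11p − 3 = −2p + 5 ⇒ 13p = 8 ⇒ p = 8/13, and the value is (11)·(8/13) − 3 = 49/13.
For Player 2: with q = P(X), equating R1's and R2's payoffs gives 5q + 3 = −8q + 5 ⇒ q = 2/13.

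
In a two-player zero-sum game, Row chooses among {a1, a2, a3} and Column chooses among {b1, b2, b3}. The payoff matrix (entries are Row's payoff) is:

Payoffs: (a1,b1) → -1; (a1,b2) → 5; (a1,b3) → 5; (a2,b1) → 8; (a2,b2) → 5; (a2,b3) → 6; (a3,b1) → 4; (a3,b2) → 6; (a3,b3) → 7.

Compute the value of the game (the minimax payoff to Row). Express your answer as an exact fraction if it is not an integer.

28/5

Row minima: a1 → -1, a2 → 5, a3 → 4; maximin = 5.
Column maxima: b1 → 8, b2 → 6, b3 → 7; minimax = 6.
5 ≠ 6, so there is no saddle point; optimal play is mixed.
a1 is strictly dominated by a3, so Row never plays it.
With a1 eliminated, b3 is strictly dominated by b2 (it gives Row strictly more in every remaining row), so Column never plays it.
On the remaining 2×2 (a2, a3 vs b1, b2):
Let Row play a2 with probability p. Expected payoff against b1: 8p + 4(1−p) = 4p + 4; against b2: 5p + 6(1−p) = −p + 6.
Setting these equal: 4p + 4 = −p + 6 ⇒ 5p = 2 ⇒ p = 2/5, and the value is (4)·(2/5) + 4 = 28/5.
For Column: with q = P(b1), equating a2's and a3's payoffs gives 3q + 5 = −2q + 6 ⇒ q = 1/5.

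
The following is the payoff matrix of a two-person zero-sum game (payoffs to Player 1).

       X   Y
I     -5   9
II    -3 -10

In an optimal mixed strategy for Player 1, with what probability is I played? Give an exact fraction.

1/3

Row minima: I → -5, II → -10; maximin = -5.
Column maxima: X → -3, Y → 9; minimax = -3.
-5 ≠ -3, so there is no saddle point; optimal play is mixed.
Let Player 1 play I with probability p. Expected payoff against X: (-5)p + (-3)(1−p) = −2p − 3; against Y: 9p + (-10)(1−p) = 19p − 10.
Setting these equal: −2p − 3 = 19p − 10 ⇒ −21p = -7 ⇒ p = 1/3, and the value is (-2)·(1/3) − 3 = -11/3.
For Player 2: with q = P(X), equating I's and II's payoffs gives −14q + 9 = 7q − 10 ⇒ q = 19/21.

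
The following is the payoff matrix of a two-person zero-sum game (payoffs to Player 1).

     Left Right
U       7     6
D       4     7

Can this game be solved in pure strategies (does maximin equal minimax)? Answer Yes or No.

No

Row minima: U → 6, D → 4; maximin = 6.
Column maxima: Left → 7, Right → 7; minimax = 7.
6 ≠ 7, so no pure-strategy equilibrium exists.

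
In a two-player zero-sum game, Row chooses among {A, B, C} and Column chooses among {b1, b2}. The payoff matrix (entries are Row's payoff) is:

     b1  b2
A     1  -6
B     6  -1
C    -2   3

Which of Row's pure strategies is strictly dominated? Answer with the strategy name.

B gives a strictly higher payoff than A against every column: 6 > 1, -1 > -6.
So A is strictly dominated and Row never plays it.

A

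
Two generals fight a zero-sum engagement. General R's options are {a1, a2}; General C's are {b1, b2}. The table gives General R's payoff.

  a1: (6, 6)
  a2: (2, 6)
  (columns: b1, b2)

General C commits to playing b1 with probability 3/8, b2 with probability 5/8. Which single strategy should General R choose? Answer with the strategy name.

a1

Expected payoff of a1: (3/8)·6 + (5/8)·6 = 6.
Expected payoff of a2: (3/8)·2 + (5/8)·6 = 9/2.
The largest is 6, so General R's best response is a1.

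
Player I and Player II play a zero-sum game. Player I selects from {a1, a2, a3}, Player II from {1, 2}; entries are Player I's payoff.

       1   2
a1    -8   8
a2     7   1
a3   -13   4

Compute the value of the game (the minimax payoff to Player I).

32/11

Row minima: a1 → -8, a2 → 1, a3 → -13; maximin = 1.
Column maxima: 1 → 7, 2 → 8; minimax = 7.
1 ≠ 7, so there is no saddle point; optimal play is mixed.
a3 is strictly dominated by a1, so Player I never plays it.
On the remaining 2×2 (a1, a2 vs 1, 2):
Let Player I play a1 with probability p. Expected payoff against 1: (-8)p + 7(1−p) = −15p + 7; against 2: 8p + 1(1−p) = 7p + 1.
Setting these equal: −15p + 7 = 7p + 1 ⇒ −22p = -6 ⇒ p = 3/11, and the value is (-15)·(3/11) + 7 = 32/11.
For Player II: with q = P(1), equating a1's and a2's payoffs gives −16q + 8 = 6q + 1 ⇒ q = 7/22.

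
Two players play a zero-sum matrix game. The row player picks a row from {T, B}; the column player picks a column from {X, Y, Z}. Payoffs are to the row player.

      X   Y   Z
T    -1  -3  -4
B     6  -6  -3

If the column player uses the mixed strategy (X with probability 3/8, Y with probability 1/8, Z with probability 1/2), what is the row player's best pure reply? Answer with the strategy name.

Expected payoff of T: (3/8)·(-1) + (1/8)·(-3) + (1/2)·(-4) = -11/4.
Expected payoff of B: (3/8)·6 + (1/8)·(-6) + (1/2)·(-3) = 0.
The largest is 0, so the row player's best response is B.

B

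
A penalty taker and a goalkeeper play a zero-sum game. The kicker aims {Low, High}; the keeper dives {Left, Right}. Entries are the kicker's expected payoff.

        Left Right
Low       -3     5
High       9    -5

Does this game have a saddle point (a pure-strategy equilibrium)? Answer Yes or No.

Row minima: Low → -3, High → -5; maximin = -3.
Column maxima: Left → 9, Right → 5; minimax = 5.
-3 ≠ 5, so no pure-strategy equilibrium exists.

No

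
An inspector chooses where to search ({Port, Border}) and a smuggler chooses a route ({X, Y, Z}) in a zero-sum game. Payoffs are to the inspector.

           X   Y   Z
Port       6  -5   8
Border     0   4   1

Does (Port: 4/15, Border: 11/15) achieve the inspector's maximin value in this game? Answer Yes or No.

Against X this mix gives (4/15)·6 + (11/15)·0 = 8/5.
Against Y this mix gives (4/15)·(-5) + (11/15)·4 = 8/5.
Against Z this mix gives (4/15)·8 + (11/15)·1 = 43/15.
All of the smuggler's active replies (X, Y) yield 8/5, and no column does worse for the inspector. The mix makes the smuggler indifferent and guarantees 8/5, so it is optimal.

Yes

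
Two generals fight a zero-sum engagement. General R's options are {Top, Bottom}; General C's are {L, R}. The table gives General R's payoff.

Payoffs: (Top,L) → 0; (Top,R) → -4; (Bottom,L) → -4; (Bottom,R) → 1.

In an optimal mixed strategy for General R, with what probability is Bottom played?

Row minima: Top → -4, Bottom → -4; maximin = -4.
Column maxima: L → 0, R → 1; minimax = 0.
-4 ≠ 0, so there is no saddle point; optimal play is mixed.
Let General R play Top with probability p. Expected payoff against L: 0p + (-4)(1−p) = 4p − 4; against R: (-4)p + 1(1−p) = −5p + 1.
Setting these equal: 4p − 4 = −5p + 1 ⇒ 9p = 5 ⇒ p = 5/9, and the value is (4)·(5/9) − 4 = -16/9.
For General C: with q = P(L), equating Top's and Bottom's payoffs gives 4q − 4 = −5q + 1 ⇒ q = 5/9.

4/9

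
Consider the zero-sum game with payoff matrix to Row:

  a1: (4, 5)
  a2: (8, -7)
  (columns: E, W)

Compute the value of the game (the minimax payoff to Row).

Row minima: a1 → 4, a2 → -7; maximin = 4.
Column maxima: E → 8, W → 5; minimax = 5.
4 ≠ 5, so there is no saddle point; optimal play is mixed.
Let Row play a1 with probability p. Expected payoff against E: 4p + 8(1−p) = −4p + 8; against W: 5p + (-7)(1−p) = 12p − 7.
Setting these equal: −4p + 8 = 12p − 7 ⇒ −16p = -15 ⇒ p = 15/16, and the value is (-4)·(15/16) + 8 = 17/4.
For Column: with q = P(E), equating a1's and a2's payoffs gives −q + 5 = 15q − 7 ⇒ q = 3/4.

17/4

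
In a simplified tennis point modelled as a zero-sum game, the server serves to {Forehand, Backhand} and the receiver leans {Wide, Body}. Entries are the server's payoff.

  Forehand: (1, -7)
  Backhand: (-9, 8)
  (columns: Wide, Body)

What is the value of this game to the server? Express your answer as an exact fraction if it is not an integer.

Row minima: Forehand → -7, Backhand → -9; maximin = -7.
Column maxima: Wide → 1, Body → 8; minimax = 1.
-7 ≠ 1, so there is no saddle point; optimal play is mixed.
Let the server play Forehand with probability p. Expected payoff against Wide: 1p + (-9)(1−p) = 10p − 9; against Body: (-7)p + 8(1−p) = −15p + 8.
Setting these equal: 10p − 9 = −15p + 8 ⇒ 25p = 17 ⇒ p = 17/25, and the value is (10)·(17/25) − 9 = -11/5.
For the receiver: with q = P(Wide), equating Forehand's and Backhand's payoffs gives 8q − 7 = −17q + 8 ⇒ q = 3/5.

-11/5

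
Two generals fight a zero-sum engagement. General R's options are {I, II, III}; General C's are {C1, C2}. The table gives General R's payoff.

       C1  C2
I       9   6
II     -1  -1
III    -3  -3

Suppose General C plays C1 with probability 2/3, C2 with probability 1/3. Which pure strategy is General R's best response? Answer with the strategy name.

I

Expected payoff of I: (2/3)·9 + (1/3)·6 = 8.
Expected payoff of II: (2/3)·(-1) + (1/3)·(-1) = -1.
Expected payoff of III: (2/3)·(-3) + (1/3)·(-3) = -3.
The largest is 8, so General R's best response is I.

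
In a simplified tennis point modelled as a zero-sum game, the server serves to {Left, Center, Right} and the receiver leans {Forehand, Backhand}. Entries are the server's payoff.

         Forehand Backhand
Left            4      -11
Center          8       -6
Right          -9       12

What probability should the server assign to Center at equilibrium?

Row minima: Left → -11, Center → -6, Right → -9; maximin = -6.
Column maxima: Forehand → 8, Backhand → 12; minimax = 8.
-6 ≠ 8, so there is no saddle point; optimal play is mixed.
Left is strictly dominated by Center, so the server never plays it.
On the remaining 2×2 (Center, Right vs Forehand, Backhand):
Let the server play Center with probability p. Expected payoff against Forehand: 8p + (-9)(1−p) = 17p − 9; against Backhand: (-6)p + 12(1−p) = −18p + 12.
Setting these equal: 17p − 9 = −18p + 12 ⇒ 35p = 21 ⇒ p = 3/5, and the value is (17)·(3/5) − 9 = 6/5.
For the receiver: with q = P(Forehand), equating Center's and Right's payoffs gives 14q − 6 = −21q + 12 ⇒ q = 18/35.

3/5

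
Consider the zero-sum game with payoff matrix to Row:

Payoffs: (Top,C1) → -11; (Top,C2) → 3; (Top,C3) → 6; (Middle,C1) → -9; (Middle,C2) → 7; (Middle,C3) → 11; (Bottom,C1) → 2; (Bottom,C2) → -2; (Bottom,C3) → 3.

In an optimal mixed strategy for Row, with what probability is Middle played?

1/5

Row minima: Top → -11, Middle → -9, Bottom → -2; maximin = -2.
Column maxima: C1 → 2, C2 → 7, C3 → 11; minimax = 2.
-2 ≠ 2, so there is no saddle point; optimal play is mixed.
Top is strictly dominated by Middle, so Row never plays it.
C3 is strictly dominated by C1 (it gives Row strictly more in every row), so Column never plays it.
On the remaining 2×2 (Middle, Bottom vs C1, C2):
Let Row play Middle with probability p. Expected payoff against C1: (-9)p + 2(1−p) = −11p + 2; against C2: 7p + (-2)(1−p) = 9p − 2.
Setting these equal: −11p + 2 = 9p − 2 ⇒ −20p = -4 ⇒ p = 1/5, and the value is (-11)·(1/5) + 2 = -1/5.
For Column: with q = P(C1), equating Middle's and Bottom's payoffs gives −16q + 7 = 4q − 2 ⇒ q = 9/20.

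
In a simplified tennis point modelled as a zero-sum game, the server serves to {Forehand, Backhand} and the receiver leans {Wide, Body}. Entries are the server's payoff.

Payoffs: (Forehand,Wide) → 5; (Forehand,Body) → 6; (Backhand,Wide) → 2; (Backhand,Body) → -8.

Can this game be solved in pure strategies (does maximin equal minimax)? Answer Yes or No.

Row minima: Forehand → 5, Backhand → -8; maximin = 5.
Column maxima: Wide → 5, Body → 6; minimax = 5.
maximin = minimax = 5, so a saddle point exists.

Yes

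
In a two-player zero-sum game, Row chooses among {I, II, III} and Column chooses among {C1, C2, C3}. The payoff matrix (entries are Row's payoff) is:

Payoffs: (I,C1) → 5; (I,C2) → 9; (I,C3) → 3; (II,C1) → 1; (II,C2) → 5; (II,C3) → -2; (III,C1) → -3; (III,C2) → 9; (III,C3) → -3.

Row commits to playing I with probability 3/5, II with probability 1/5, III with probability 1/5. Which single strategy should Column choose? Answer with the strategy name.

If Column plays C1, Row's expected payoff is (3/5)·5 + (1/5)·1 + (1/5)·(-3) = 13/5.
If Column plays C2, Row's expected payoff is (3/5)·9 + (1/5)·5 + (1/5)·9 = 41/5.
If Column plays C3, Row's expected payoff is (3/5)·3 + (1/5)·(-2) + (1/5)·(-3) = 4/5.
Column minimizes Row's payoff; the smallest is 4/5, so the best response is C3.

C3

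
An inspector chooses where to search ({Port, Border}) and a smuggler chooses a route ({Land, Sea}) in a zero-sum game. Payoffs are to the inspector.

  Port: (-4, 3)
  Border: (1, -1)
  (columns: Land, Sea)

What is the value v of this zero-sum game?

Row minima: Port → -4, Border → -1; maximin = -1.
Column maxima: Land → 1, Sea → 3; minimax = 1.
-1 ≠ 1, so there is no saddle point; optimal play is mixed.
Let the inspector play Port with probability p. Expected payoff against Land: (-4)p + 1(1−p) = −5p + 1; against Sea: 3p + (-1)(1−p) = 4p − 1.
Setting these equal: −5p + 1 = 4p − 1 ⇒ −9p = -2 ⇒ p = 2/9, and the value is (-5)·(2/9) + 1 = -1/9.
For the smuggler: with q = P(Land), equating Port's and Border's payoffs gives −7q + 3 = 2q − 1 ⇒ q = 4/9.

-1/9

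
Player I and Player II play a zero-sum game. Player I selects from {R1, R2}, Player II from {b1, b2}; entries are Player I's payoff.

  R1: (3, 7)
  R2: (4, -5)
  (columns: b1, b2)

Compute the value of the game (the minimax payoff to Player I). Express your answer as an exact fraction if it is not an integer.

Row minima: R1 → 3, R2 → -5; maximin = 3.
Column maxima: b1 → 4, b2 → 7; minimax = 4.
3 ≠ 4, so there is no saddle point; optimal play is mixed.
Let Player I play R1 with probability p. Expected payoff against b1: 3p + 4(1−p) = −p + 4; against b2: 7p + (-5)(1−p) = 12p − 5.
Setting these equal: −p + 4 = 12p − 5 ⇒ −13p = -9 ⇒ p = 9/13, and the value is (-1)·(9/13) + 4 = 43/13.
For Player II: with q = P(b1), equating R1's and R2's payoffs gives −4q + 7 = 9q − 5 ⇒ q = 12/13.

43/13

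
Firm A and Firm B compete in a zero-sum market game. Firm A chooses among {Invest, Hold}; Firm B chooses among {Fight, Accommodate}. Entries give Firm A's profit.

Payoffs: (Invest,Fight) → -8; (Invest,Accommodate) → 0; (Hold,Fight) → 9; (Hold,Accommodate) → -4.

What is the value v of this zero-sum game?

-32/21

Row minima: Invest → -8, Hold → -4; maximin = -4.
Column maxima: Fight → 9, Accommodate → 0; minimax = 0.
-4 ≠ 0, so there is no saddle point; optimal play is mixed.
Let Firm A play Invest with probability p. Expected payoff against Fight: (-8)p + 9(1−p) = −17p + 9; against Accommodate: 0p + (-4)(1−p) = 4p − 4.
Setting these equal: −17p + 9 = 4p − 4 ⇒ −21p = -13 ⇒ p = 13/21, and the value is (-17)·(13/21) + 9 = -32/21.
For Firm B: with q = P(Fight), equating Invest's and Hold's payoffs gives −8q = 13q − 4 ⇒ q = 4/21.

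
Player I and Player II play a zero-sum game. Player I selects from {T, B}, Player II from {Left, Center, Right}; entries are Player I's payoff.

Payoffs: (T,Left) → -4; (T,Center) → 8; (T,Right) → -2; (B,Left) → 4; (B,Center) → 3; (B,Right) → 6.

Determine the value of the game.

44/13

Row minima: T → -4, B → 3; maximin = 3.
Column maxima: Left → 4, Center → 8, Right → 6; minimax = 4.
3 ≠ 4, so there is no saddle point; optimal play is mixed.
Right is strictly dominated by Left (it gives Player I strictly more in every row), so Player II never plays it.
On the remaining 2×2 (T, B vs Left, Center):
Let Player I play T with probability p. Expected payoff against Left: (-4)p + 4(1−p) = −8p + 4; against Center: 8p + 3(1−p) = 5p + 3.
Setting these equal: −8p + 4 = 5p + 3 ⇒ −13p = -1 ⇒ p = 1/13, and the value is (-8)·(1/13) + 4 = 44/13.
For Player II: with q = P(Left), equating T's and B's payoffs gives −12q + 8 = q + 3 ⇒ q = 5/13.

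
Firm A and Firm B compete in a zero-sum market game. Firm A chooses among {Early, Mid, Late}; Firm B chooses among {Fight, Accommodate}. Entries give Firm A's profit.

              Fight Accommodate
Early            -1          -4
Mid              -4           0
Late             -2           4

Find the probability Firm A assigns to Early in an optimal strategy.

2/3

Row minima: Early → -4, Mid → -4, Late → -2; maximin = -2.
Column maxima: Fight → -1, Accommodate → 4; minimax = -1.
-2 ≠ -1, so there is no saddle point; optimal play is mixed.
Mid is strictly dominated by Late, so Firm A never plays it.
On the remaining 2×2 (Early, Late vs Fight, Accommodate):
Let Firm A play Early with probability p. Expected payoff against Fight: (-1)p + (-2)(1−p) = p − 2; against Accommodate: (-4)p + 4(1−p) = −8p + 4.
Setting these equal: p − 2 = −8p + 4 ⇒ 9p = 6 ⇒ p = 2/3, and the value is (1)·(2/3) − 2 = -4/3.
For Firm B: with q = P(Fight), equating Early's and Late's payoffs gives 3q − 4 = −6q + 4 ⇒ q = 8/9.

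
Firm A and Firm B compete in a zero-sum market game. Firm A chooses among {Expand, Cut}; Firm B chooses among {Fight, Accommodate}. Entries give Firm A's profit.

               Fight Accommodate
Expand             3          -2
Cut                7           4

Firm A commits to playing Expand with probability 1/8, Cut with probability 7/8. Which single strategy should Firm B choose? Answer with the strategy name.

Accommodate

If Firm B plays Fight, Firm A's expected payoff is (1/8)·3 + (7/8)·7 = 13/2.
If Firm B plays Accommodate, Firm A's expected payoff is (1/8)·(-2) + (7/8)·4 = 13/4.
Firm B minimizes Firm A's payoff; the smallest is 13/4, so the best response is Accommodate.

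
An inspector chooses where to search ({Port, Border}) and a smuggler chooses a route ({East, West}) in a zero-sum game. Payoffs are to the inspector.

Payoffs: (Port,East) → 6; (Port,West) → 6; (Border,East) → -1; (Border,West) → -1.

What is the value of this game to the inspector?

Row minima: Port → 6, Border → -1; maximin = 6.
Column maxima: East → 6, West → 6; minimax = 6.
Since maximin = minimax = 6, there is a saddle point and the value is 6.

6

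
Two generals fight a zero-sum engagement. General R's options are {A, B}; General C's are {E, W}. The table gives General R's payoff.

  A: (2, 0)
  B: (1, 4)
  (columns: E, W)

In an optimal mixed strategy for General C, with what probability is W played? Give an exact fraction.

1/5

Row minima: A → 0, B → 1; maximin = 1.
Column maxima: E → 2, W → 4; minimax = 2.
1 ≠ 2, so there is no saddle point; optimal play is mixed.
Let General R play A with probability p. Expected payoff against E: 2p + 1(1−p) = p + 1; against W: 0p + 4(1−p) = −4p + 4.
Setting these equal: p + 1 = −4p + 4 ⇒ 5p = 3 ⇒ p = 3/5, and the value is (1)·(3/5) + 1 = 8/5.
For General C: with q = P(E), equating A's and B's payoffs gives 2q = −3q + 4 ⇒ q = 4/5.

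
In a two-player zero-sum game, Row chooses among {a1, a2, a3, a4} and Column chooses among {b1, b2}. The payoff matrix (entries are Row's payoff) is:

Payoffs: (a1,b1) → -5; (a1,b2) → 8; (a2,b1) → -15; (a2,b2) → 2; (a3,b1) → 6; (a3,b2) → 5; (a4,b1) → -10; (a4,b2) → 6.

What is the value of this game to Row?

Row minima: a1 → -5, a2 → -15, a3 → 5, a4 → -10; maximin = 5.
Column maxima: b1 → 6, b2 → 8; minimax = 6.
5 ≠ 6, so there is no saddle point; optimal play is mixed.
a2 is strictly dominated by a1, so Row never plays it.
a4 is strictly dominated by a1, so Row never plays it.
On the remaining 2×2 (a1, a3 vs b1, b2):
Let Row play a1 with probability p. Expected payoff against b1: (-5)p + 6(1−p) = −11p + 6; against b2: 8p + 5(1−p) = 3p + 5.
Setting these equal: −11p + 6 = 3p + 5 ⇒ −14p = -1 ⇒ p = 1/14, and the value is (-11)·(1/14) + 6 = 73/14.
For Column: with q = P(b1), equating a1's and a3's payoffs gives −13q + 8 = q + 5 ⇒ q = 3/14.

73/14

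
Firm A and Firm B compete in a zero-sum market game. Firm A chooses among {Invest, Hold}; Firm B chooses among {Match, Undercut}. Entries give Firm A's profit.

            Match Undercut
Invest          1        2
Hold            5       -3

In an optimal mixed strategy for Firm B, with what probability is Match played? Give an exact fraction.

Row minima: Invest → 1, Hold → -3; maximin = 1.
Column maxima: Match → 5, Undercut → 2; minimax = 2.
1 ≠ 2, so there is no saddle point; optimal play is mixed.
Let Firm A play Invest with probability p. Expected payoff against Match: 1p + 5(1−p) = −4p + 5; against Undercut: 2p + (-3)(1−p) = 5p − 3.
Setting these equal: −4p + 5 = 5p − 3 ⇒ −9p = -8 ⇒ p = 8/9, and the value is (-4)·(8/9) + 5 = 13/9.
For Firm B: with q = P(Match), equating Invest's and Hold's payoffs gives −q + 2 = 8q − 3 ⇒ q = 5/9.

5/9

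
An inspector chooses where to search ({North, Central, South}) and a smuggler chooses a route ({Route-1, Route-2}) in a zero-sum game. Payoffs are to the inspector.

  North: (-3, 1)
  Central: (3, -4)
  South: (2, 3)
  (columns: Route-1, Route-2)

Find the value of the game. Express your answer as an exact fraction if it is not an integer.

17/8

Row minima: North → -3, Central → -4, South → 2; maximin = 2.
Column maxima: Route-1 → 3, Route-2 → 3; minimax = 3.
2 ≠ 3, so there is no saddle point; optimal play is mixed.
North is strictly dominated by South, so the inspector never plays it.
On the remaining 2×2 (Central, South vs Route-1, Route-2):
Let the inspector play Central with probability p. Expected payoff against Route-1: 3p + 2(1−p) = p + 2; against Route-2: (-4)p + 3(1−p) = −7p + 3.
Setting these equal: p + 2 = −7p + 3 ⇒ 8p = 1 ⇒ p = 1/8, and the value is (1)·(1/8) + 2 = 17/8.
For the smuggler: with q = P(Route-1), equating Central's and South's payoffs gives 7q − 4 = −q + 3 ⇒ q = 7/8.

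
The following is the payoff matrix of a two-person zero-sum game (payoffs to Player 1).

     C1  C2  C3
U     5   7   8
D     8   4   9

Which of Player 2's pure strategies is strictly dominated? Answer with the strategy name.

C1 holds Player 1's payoff strictly below C3 in every row: 5 < 8, 8 < 9.
So C3 is strictly dominated for Player 2.

C3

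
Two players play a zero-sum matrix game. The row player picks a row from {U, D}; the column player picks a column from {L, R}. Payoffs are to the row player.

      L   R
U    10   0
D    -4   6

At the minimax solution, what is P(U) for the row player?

Row minima: U → 0, D → -4; maximin = 0.
Column maxima: L → 10, R → 6; minimax = 6.
0 ≠ 6, so there is no saddle point; optimal play is mixed.
Let the row player play U with probability p. Expected payoff against L: 10p + (-4)(1−p) = 14p − 4; against R: 0p + 6(1−p) = −6p + 6.
Setting these equal: 14p − 4 = −6p + 6 ⇒ 20p = 10 ⇒ p = 1/2, and the value is (14)·(1/2) − 4 = 3.
For the column player: with q = P(L), equating U's and D's payoffs gives 10q = −10q + 6 ⇒ q = 3/10.

1/2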